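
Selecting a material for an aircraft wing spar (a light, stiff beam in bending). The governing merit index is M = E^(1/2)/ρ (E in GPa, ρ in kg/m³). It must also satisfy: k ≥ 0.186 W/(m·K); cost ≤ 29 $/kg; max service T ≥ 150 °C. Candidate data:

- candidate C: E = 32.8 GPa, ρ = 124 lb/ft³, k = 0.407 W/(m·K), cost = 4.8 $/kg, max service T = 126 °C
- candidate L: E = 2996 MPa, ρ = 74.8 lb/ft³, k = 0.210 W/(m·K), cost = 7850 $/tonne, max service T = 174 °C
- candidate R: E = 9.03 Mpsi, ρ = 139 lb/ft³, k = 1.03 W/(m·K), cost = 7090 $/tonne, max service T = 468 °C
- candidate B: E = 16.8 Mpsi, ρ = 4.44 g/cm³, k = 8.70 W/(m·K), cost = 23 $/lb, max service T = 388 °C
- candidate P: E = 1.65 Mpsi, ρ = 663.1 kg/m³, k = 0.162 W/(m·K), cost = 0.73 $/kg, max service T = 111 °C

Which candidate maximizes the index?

Screen on constraints: k ≥ 0.186 W/(m·K); cost ≤ 29 $/kg; max service T ≥ 150 °C. Survivors: candidate L, candidate R.
Normalizing units and computing the index:
  candidate L: E = 2.996 GPa, ρ = 1198 kg/m³
  candidate R: E = 62.26 GPa, ρ = 2227 kg/m³
  candidate R: M = 3.54×10⁻³
  candidate L: M = 1.44×10⁻³
The maximum is for candidate R.

candidate R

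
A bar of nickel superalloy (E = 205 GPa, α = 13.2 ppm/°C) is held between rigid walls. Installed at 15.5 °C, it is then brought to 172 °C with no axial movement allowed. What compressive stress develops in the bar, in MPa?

ΔT = 156.5 K. Constrained thermal stress σ = E·α·ΔT = 205.0×10³ MPa × 13.2×10⁻⁶ × 156.5 = 423 MPa (compressive).

423 MPa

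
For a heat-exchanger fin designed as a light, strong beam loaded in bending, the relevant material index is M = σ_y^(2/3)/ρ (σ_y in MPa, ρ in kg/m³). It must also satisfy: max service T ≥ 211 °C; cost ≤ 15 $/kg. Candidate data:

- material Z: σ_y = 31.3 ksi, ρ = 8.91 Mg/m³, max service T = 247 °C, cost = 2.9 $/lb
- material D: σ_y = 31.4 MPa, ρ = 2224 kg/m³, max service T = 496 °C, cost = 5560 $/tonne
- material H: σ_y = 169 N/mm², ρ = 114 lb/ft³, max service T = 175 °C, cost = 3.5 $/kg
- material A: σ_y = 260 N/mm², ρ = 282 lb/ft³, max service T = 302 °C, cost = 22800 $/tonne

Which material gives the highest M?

Screen on constraints: max service T ≥ 211 °C; cost ≤ 15 $/kg. Survivors: material Z, material D.
After converting to SI:
  material Z: σ_y = 215.8 MPa, ρ = 8910 kg/m³
  material D: σ_y = 31.40 MPa, ρ = 2224 kg/m³
  material D: M = 4.48×10⁻³
  material Z: M = 4.04×10⁻³
The maximum is for material D.

material D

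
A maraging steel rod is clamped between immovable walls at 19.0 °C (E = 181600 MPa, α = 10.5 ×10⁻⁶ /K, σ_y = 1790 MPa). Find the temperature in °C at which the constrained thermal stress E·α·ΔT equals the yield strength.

958 °C

E = 181600 MPa = 181.6 GPa.
E·α·ΔT = 1790 MPa ⇒ ΔT = 1790 / (181.6×10³ × 10.5×10⁻⁶) = 938.7 K.
T = 19.0 + 938.7 = 957.7 °C.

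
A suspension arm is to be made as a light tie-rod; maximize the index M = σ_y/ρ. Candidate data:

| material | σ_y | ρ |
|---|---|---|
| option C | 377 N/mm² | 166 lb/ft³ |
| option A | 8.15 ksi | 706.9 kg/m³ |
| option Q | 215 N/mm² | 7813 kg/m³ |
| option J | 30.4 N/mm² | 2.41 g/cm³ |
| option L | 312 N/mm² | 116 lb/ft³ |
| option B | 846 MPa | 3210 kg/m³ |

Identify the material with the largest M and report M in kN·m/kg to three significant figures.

In SI units:
  option C: σ_y = 377.0 MPa, ρ = 2659 kg/m³
  option A: σ_y = 56.19 MPa, ρ = 706.9 kg/m³
  option Q: σ_y = 215.0 MPa, ρ = 7813 kg/m³
  option J: σ_y = 30.40 MPa, ρ = 2410 kg/m³
  option L: σ_y = 312.0 MPa, ρ = 1858 kg/m³
  option B: σ_y = 846.0 MPa, ρ = 3210 kg/m³
  option B: M = 264 kN·m/kg
  option L: M = 168 kN·m/kg
  option C: M = 142 kN·m/kg
  option A: M = 79.5 kN·m/kg
  option Q: M = 27.5 kN·m/kg
  option J: M = 12.6 kN·m/kg
Option B ranks first.

option B, M = 264 kN·m/kg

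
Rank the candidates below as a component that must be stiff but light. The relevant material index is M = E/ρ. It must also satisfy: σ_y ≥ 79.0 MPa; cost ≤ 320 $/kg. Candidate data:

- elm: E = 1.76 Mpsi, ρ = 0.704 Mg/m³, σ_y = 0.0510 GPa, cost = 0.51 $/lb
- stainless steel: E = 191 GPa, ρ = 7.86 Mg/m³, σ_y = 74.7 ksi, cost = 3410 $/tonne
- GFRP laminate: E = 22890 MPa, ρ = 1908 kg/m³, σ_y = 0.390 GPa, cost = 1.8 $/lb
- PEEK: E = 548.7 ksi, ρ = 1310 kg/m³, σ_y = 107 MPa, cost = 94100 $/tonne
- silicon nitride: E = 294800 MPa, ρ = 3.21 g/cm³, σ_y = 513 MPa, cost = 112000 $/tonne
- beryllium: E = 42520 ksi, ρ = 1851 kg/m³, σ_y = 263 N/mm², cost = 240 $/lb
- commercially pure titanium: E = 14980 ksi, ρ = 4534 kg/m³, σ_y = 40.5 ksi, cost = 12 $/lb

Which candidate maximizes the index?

silicon nitride

Screen on constraints: σ_y ≥ 79.0 MPa; cost ≤ 320 $/kg. Survivors: stainless steel, GFRP laminate, PEEK, silicon nitride, commercially pure titanium.
Putting every candidate on a common basis:
  stainless steel: E = 191.0 GPa, ρ = 7860 kg/m³
  GFRP laminate: E = 22.89 GPa, ρ = 1908 kg/m³
  PEEK: E = 3.783 GPa, ρ = 1310 kg/m³
  silicon nitride: E = 294.8 GPa, ρ = 3210 kg/m³
  commercially pure titanium: E = 103.3 GPa, ρ = 4534 kg/m³
  silicon nitride: M = 91.8 MN·m/kg
  stainless steel: M = 24.3 MN·m/kg
  commercially pure titanium: M = 22.8 MN·m/kg
  GFRP laminate: M = 12.0 MN·m/kg
  PEEK: M = 2.89 MN·m/kg
Highest index: silicon nitride.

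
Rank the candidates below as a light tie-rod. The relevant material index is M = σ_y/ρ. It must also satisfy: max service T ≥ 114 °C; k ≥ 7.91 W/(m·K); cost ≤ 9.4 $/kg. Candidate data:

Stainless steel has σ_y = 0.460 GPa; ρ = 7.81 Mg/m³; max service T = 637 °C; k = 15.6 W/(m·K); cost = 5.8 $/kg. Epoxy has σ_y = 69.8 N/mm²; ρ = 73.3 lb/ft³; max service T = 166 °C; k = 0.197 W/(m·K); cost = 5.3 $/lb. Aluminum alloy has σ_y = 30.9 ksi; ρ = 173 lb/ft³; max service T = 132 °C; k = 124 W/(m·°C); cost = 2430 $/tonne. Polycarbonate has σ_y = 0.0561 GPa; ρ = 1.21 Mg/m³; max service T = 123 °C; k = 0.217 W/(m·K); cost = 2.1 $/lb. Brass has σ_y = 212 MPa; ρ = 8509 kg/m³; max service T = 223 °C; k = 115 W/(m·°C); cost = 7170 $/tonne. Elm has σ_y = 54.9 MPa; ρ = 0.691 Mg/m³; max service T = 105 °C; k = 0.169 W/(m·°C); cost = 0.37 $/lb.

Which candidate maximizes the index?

Screen on constraints: max service T ≥ 114 °C; k ≥ 7.91 W/(m·K); cost ≤ 9.4 $/kg. Survivors: stainless steel, aluminum alloy, brass.
In SI units:
  stainless steel: σ_y = 460.0 MPa, ρ = 7810 kg/m³
  aluminum alloy: σ_y = 213.0 MPa, ρ = 2771 kg/m³
  brass: σ_y = 212.0 MPa, ρ = 8509 kg/m³
  aluminum alloy: M = 76.9 kN·m/kg
  stainless steel: M = 58.9 kN·m/kg
  brass: M = 24.9 kN·m/kg
Aluminum alloy ranks first.

aluminum alloy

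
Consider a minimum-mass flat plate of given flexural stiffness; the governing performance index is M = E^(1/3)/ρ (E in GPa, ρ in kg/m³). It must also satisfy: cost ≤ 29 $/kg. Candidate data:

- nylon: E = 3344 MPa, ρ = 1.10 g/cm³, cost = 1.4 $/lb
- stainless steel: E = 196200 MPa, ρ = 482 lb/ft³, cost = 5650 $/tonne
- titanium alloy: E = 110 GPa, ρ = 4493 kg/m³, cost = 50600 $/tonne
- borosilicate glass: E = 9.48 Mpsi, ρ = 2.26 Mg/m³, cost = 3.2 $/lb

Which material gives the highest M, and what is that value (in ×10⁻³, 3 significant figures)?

borosilicate glass, M = 1.78×10⁻³

Screen on constraints: cost ≤ 29 $/kg. Survivors: nylon, stainless steel, borosilicate glass.
Normalizing units and computing the index:
  nylon: E = 3.344 GPa, ρ = 1100 kg/m³
  stainless steel: E = 196.2 GPa, ρ = 7721 kg/m³
  borosilicate glass: E = 65.36 GPa, ρ = 2260 kg/m³
  borosilicate glass: M = 1.78×10⁻³
  nylon: M = 1.36×10⁻³
  stainless steel: M = 0.753×10⁻³
Highest index: borosilicate glass.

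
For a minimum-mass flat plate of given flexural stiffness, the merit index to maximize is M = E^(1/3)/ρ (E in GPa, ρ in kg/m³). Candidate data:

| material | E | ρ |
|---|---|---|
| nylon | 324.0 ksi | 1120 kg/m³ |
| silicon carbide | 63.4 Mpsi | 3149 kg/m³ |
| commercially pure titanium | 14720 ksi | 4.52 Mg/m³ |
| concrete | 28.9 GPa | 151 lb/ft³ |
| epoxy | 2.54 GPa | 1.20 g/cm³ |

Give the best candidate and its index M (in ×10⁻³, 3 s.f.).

silicon carbide, M = 2.41×10⁻³

After converting to SI:
  nylon: E = 2.234 GPa, ρ = 1120 kg/m³
  silicon carbide: E = 437.1 GPa, ρ = 3149 kg/m³
  commercially pure titanium: E = 101.5 GPa, ρ = 4520 kg/m³
  concrete: E = 28.90 GPa, ρ = 2419 kg/m³
  epoxy: E = 2.540 GPa, ρ = 1200 kg/m³
  silicon carbide: M = 2.41×10⁻³
  concrete: M = 1.27×10⁻³
  nylon: M = 1.17×10⁻³
  epoxy: M = 1.14×10⁻³
  commercially pure titanium: M = 1.03×10⁻³
Highest index: silicon carbide.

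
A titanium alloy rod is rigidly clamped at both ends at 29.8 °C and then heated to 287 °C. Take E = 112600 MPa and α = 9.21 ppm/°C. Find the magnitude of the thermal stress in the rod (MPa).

E = 112600 MPa = 112.6 GPa.
ΔT = 257.2 K. Constrained thermal stress σ = E·α·ΔT = 112.6×10³ MPa × 9.21×10⁻⁶ × 257.2 = 267 MPa (compressive).

267 MPa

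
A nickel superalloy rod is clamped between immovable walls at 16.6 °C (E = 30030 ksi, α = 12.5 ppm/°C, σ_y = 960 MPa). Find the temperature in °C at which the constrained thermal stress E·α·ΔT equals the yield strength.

E = 30030 ksi = 207.0 GPa.
E·α·ΔT = 960.0 MPa ⇒ ΔT = 960.0 / (207.0×10³ × 12.5×10⁻⁶) = 370.9 K.
T = 16.6 + 370.9 = 387.5 °C.

388 °C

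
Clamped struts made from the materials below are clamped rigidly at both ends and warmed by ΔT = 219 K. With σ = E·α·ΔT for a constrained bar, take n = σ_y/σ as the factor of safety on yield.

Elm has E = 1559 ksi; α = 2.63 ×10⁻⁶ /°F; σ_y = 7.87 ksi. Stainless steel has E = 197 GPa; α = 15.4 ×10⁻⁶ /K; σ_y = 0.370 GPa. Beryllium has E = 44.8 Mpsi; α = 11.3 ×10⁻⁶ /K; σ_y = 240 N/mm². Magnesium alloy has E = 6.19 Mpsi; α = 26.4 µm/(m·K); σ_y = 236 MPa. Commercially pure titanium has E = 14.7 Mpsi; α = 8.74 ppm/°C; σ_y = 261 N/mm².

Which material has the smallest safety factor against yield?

beryllium

With everything in SI (GPa, ×10⁻⁶/K, MPa):
  elm: E = 10.75, α = 4.73, σ_y = 54.26 → σ = 11.1 MPa, n = 4.87
  stainless steel: E = 197.0, α = 15.4, σ_y = 370.0 → σ = 664 MPa, n = 0.557
  beryllium: E = 308.9, α = 11.3, σ_y = 240.0 → σ = 764 MPa, n = 0.314
  magnesium alloy: E = 42.68, α = 26.4, σ_y = 236.0 → σ = 247 MPa, n = 0.956
  commercially pure titanium: E = 101.4, α = 8.74, σ_y = 261.0 → σ = 194 MPa, n = 1.35
The minimum is beryllium at n = 0.314.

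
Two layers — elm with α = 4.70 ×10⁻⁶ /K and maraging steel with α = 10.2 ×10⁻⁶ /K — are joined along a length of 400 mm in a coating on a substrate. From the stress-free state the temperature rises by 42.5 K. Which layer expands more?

maraging steel

α(elm) = 4.70×10⁻⁶/K vs α(maraging steel) = 10.2×10⁻⁶/K.
Higher α expands more for the same ΔT: maraging steel.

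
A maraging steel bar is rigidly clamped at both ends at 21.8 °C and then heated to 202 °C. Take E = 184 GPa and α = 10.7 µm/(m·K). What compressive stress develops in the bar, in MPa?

355 MPa

ΔT = 180.2 K. Constrained thermal stress σ = E·α·ΔT = 184.0×10³ MPa × 10.7×10⁻⁶ × 180.2 = 355 MPa (compressive).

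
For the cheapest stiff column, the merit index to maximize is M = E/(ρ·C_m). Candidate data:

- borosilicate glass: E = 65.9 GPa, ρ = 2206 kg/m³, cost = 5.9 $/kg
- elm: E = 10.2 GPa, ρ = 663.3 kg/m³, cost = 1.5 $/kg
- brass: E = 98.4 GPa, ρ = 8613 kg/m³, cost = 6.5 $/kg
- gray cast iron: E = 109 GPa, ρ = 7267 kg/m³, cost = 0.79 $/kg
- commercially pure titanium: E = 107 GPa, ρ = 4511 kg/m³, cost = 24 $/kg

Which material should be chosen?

gray cast iron

Computing M directly (units already consistent):
  gray cast iron: M = 19.0 MN·m per $
  elm: M = 10.3 MN·m per $
  borosilicate glass: M = 5.06 MN·m per $
  brass: M = 1.76 MN·m per $
  commercially pure titanium: M = 0.988 MN·m per $
Gray cast iron ranks first.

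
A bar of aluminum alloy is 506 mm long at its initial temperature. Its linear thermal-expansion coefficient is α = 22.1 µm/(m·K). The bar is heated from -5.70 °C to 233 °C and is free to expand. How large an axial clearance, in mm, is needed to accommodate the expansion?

2.67 mm

ΔT = 233 − (-5.70) = 238.7 K.
ΔL = α·L₀·ΔT = 22.1×10⁻⁶ × 506 mm × 238.7 K = 2.67 mm.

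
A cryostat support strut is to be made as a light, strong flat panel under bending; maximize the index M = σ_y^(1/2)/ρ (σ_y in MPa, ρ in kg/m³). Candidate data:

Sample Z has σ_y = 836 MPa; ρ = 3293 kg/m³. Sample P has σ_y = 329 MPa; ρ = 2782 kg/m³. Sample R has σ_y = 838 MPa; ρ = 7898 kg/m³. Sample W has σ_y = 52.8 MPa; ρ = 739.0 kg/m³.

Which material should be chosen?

sample W

Evaluate M for each candidate:
  sample W: M = 9.83×10⁻³
  sample Z: M = 8.78×10⁻³
  sample P: M = 6.52×10⁻³
  sample R: M = 3.67×10⁻³
Sample W has the largest M.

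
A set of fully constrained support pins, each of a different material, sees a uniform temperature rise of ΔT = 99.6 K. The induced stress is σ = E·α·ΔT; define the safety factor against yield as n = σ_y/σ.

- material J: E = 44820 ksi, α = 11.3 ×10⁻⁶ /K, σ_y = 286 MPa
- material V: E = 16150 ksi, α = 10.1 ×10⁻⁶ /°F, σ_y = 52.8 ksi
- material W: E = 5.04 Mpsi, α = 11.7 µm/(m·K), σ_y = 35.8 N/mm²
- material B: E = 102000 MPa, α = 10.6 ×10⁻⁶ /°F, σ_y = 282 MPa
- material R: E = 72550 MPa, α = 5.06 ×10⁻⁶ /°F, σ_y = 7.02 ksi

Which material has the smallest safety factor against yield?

Converting E to GPa, α to ×10⁻⁶/K, σ_y to MPa, then σ and n for each:
  material J: E = 309.0, α = 11.3, σ_y = 286.0 → σ = 348 MPa, n = 0.822
  material V: E = 111.4, α = 18.2, σ_y = 364.0 → σ = 202 MPa, n = 1.81
  material W: E = 34.75, α = 11.7, σ_y = 35.80 → σ = 40.5 MPa, n = 0.884
  material B: E = 102.0, α = 19.1, σ_y = 282.0 → σ = 194 MPa, n = 1.45
  material R: E = 72.55, α = 9.11, σ_y = 48.40 → σ = 65.8 MPa, n = 0.735
Material R has the lowest safety factor, n = 0.735.

material R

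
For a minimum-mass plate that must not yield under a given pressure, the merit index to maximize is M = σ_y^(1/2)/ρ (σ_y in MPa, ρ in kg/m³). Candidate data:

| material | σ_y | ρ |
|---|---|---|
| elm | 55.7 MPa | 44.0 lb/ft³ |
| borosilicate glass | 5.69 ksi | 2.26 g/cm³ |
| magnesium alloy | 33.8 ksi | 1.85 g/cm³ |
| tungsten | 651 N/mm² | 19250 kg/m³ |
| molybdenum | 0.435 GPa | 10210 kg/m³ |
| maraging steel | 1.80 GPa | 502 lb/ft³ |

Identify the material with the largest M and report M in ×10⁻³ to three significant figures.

elm, M = 10.6×10⁻³

Putting every candidate on a common basis:
  elm: σ_y = 55.70 MPa, ρ = 704.8 kg/m³
  borosilicate glass: σ_y = 39.23 MPa, ρ = 2260 kg/m³
  magnesium alloy: σ_y = 233.0 MPa, ρ = 1850 kg/m³
  tungsten: σ_y = 651.0 MPa, ρ = 19250 kg/m³
  molybdenum: σ_y = 435.0 MPa, ρ = 10210 kg/m³
  maraging steel: σ_y = 1800 MPa, ρ = 8041 kg/m³
  elm: M = 10.6×10⁻³
  magnesium alloy: M = 8.25×10⁻³
  maraging steel: M = 5.28×10⁻³
  borosilicate glass: M = 2.77×10⁻³
  molybdenum: M = 2.04×10⁻³
  tungsten: M = 1.33×10⁻³
Elm ranks first.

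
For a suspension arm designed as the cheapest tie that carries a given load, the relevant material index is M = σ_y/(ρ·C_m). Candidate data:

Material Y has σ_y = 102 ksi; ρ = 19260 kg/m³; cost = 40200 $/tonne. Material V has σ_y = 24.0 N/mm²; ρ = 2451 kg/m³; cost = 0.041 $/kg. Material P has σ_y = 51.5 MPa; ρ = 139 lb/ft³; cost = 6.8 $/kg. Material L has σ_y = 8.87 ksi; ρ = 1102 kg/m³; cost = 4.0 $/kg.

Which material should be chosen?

After converting to SI:
  material Y: σ_y = 703.3 MPa, ρ = 19260 kg/m³, cost = 40.20 $/kg
  material V: σ_y = 24.00 MPa, ρ = 2451 kg/m³, cost = 0.04100 $/kg
  material P: σ_y = 51.50 MPa, ρ = 2227 kg/m³, cost = 6.800 $/kg
  material L: σ_y = 61.16 MPa, ρ = 1102 kg/m³, cost = 4.000 $/kg
  material V: M = 239 kN·m per $
  material L: M = 13.9 kN·m per $
  material P: M = 3.40 kN·m per $
  material Y: M = 0.908 kN·m per $
Highest index: material V.

material V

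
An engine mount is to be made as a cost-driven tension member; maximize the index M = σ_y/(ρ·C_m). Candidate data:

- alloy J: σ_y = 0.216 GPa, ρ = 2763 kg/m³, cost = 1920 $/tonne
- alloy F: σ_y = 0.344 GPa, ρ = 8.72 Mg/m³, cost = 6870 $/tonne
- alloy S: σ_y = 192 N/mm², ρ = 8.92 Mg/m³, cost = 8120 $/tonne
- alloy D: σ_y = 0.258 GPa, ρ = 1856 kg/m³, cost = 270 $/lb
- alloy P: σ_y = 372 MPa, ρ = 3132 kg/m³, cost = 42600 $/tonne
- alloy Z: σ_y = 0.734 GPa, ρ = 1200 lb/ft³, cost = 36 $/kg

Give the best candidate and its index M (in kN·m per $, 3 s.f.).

In SI units:
  alloy J: σ_y = 216.0 MPa, ρ = 2763 kg/m³, cost = 1.920 $/kg
  alloy F: σ_y = 344.0 MPa, ρ = 8720 kg/m³, cost = 6.870 $/kg
  alloy S: σ_y = 192.0 MPa, ρ = 8920 kg/m³, cost = 8.120 $/kg
  alloy D: σ_y = 258.0 MPa, ρ = 1856 kg/m³, cost = 595.2 $/kg
  alloy P: σ_y = 372.0 MPa, ρ = 3132 kg/m³, cost = 42.60 $/kg
  alloy Z: σ_y = 734.0 MPa, ρ = 19220 kg/m³, cost = 36.00 $/kg
  alloy J: M = 40.7 kN·m per $
  alloy F: M = 5.74 kN·m per $
  alloy P: M = 2.79 kN·m per $
  alloy S: M = 2.65 kN·m per $
  alloy Z: M = 1.06 kN·m per $
  alloy D: M = 0.234 kN·m per $
The maximum is for alloy J.

alloy J, M = 40.7 kN·m per $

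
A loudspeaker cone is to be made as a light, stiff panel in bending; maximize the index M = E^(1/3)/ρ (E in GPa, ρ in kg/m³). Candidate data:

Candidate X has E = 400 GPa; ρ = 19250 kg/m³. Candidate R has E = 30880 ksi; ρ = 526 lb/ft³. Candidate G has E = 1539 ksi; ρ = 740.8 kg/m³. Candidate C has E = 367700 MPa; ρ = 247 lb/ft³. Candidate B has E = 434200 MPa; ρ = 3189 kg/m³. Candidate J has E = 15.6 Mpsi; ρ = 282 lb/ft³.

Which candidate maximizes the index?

candidate G

In SI units:
  candidate X: E = 400.0 GPa, ρ = 19250 kg/m³
  candidate R: E = 212.9 GPa, ρ = 8426 kg/m³
  candidate G: E = 10.61 GPa, ρ = 740.8 kg/m³
  candidate C: E = 367.7 GPa, ρ = 3957 kg/m³
  candidate B: E = 434.2 GPa, ρ = 3189 kg/m³
  candidate J: E = 107.6 GPa, ρ = 4517 kg/m³
  candidate G: M = 2.97×10⁻³
  candidate B: M = 2.37×10⁻³
  candidate C: M = 1.81×10⁻³
  candidate J: M = 1.05×10⁻³
  candidate R: M = 0.709×10⁻³
  candidate X: M = 0.383×10⁻³
Highest index: candidate G.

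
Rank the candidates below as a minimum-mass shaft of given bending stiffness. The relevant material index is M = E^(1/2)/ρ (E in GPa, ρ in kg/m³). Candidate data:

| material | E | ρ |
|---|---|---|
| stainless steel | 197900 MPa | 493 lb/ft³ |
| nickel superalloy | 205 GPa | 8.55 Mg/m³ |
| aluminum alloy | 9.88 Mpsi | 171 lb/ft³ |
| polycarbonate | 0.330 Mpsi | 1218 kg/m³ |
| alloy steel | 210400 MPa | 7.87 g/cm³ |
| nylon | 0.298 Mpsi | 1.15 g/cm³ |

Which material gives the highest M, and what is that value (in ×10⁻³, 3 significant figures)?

aluminum alloy, M = 3.01×10⁻³

Putting every candidate on a common basis:
  stainless steel: E = 197.9 GPa, ρ = 7897 kg/m³
  nickel superalloy: E = 205.0 GPa, ρ = 8550 kg/m³
  aluminum alloy: E = 68.12 GPa, ρ = 2739 kg/m³
  polycarbonate: E = 2.275 GPa, ρ = 1218 kg/m³
  alloy steel: E = 210.4 GPa, ρ = 7870 kg/m³
  nylon: E = 2.055 GPa, ρ = 1150 kg/m³
  aluminum alloy: M = 3.01×10⁻³
  alloy steel: M = 1.84×10⁻³
  stainless steel: M = 1.78×10⁻³
  nickel superalloy: M = 1.67×10⁻³
  nylon: M = 1.25×10⁻³
  polycarbonate: M = 1.24×10⁻³
Highest index: aluminum alloy.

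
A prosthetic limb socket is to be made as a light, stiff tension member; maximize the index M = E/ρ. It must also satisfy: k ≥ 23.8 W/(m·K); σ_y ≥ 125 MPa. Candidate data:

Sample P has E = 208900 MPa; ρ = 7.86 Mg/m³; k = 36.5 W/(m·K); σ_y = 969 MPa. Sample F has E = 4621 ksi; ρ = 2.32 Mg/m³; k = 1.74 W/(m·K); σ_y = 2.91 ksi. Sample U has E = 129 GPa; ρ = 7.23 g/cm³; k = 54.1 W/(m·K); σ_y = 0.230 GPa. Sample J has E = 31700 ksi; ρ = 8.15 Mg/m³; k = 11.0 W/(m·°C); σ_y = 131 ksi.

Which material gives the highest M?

Screen on constraints: k ≥ 23.8 W/(m·K); σ_y ≥ 125 MPa. Survivors: sample P, sample U.
Normalizing units and computing the index:
  sample P: E = 208.9 GPa, ρ = 7860 kg/m³
  sample U: E = 129.0 GPa, ρ = 7230 kg/m³
  sample P: M = 26.6 MN·m/kg
  sample U: M = 17.8 MN·m/kg
Highest index: sample P.

sample P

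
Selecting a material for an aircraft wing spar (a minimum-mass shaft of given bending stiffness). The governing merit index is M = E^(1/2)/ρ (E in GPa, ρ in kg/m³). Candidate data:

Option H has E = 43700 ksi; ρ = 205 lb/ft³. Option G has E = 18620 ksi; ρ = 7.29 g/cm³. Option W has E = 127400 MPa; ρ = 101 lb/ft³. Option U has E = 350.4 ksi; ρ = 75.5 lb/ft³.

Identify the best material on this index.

option W

In SI units:
  option H: E = 301.3 GPa, ρ = 3284 kg/m³
  option G: E = 128.4 GPa, ρ = 7290 kg/m³
  option W: E = 127.4 GPa, ρ = 1618 kg/m³
  option U: E = 2.416 GPa, ρ = 1209 kg/m³
  option W: M = 6.98×10⁻³
  option H: M = 5.29×10⁻³
  option G: M = 1.55×10⁻³
  option U: M = 1.29×10⁻³
Option W ranks first.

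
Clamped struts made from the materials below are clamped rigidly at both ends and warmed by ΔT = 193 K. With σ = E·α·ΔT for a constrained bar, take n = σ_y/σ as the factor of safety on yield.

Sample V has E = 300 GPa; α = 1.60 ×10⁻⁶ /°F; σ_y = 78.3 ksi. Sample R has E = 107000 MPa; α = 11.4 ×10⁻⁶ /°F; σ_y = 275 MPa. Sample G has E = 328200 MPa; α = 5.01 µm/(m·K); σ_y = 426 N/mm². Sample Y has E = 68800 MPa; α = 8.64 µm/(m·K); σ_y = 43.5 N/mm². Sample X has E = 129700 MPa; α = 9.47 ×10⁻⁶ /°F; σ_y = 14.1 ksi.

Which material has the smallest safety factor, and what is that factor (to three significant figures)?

Converting E to GPa, α to ×10⁻⁶/K, σ_y to MPa, then σ and n for each:
  sample V: E = 300.0, α = 2.88, σ_y = 539.9 → σ = 167 MPa, n = 3.24
  sample R: E = 107.0, α = 20.5, σ_y = 275.0 → σ = 424 MPa, n = 0.649
  sample G: E = 328.2, α = 5.01, σ_y = 426.0 → σ = 317 MPa, n = 1.34
  sample Y: E = 68.80, α = 8.64, σ_y = 43.50 → σ = 115 MPa, n = 0.379
  sample X: E = 129.7, α = 17.0, σ_y = 97.22 → σ = 427 MPa, n = 0.228
Sample X has the lowest safety factor, n = 0.228.

sample X, n = 0.228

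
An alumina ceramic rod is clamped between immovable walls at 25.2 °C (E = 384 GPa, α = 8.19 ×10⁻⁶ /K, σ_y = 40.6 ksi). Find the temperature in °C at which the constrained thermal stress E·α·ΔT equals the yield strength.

114 °C

σ_y = 40.6 ksi = 279.9 MPa.
E·α·ΔT = 279.9 MPa ⇒ ΔT = 279.9 / (384.0×10³ × 8.19×10⁻⁶) = 89.01 K.
T = 25.2 + 89.01 = 114.2 °C.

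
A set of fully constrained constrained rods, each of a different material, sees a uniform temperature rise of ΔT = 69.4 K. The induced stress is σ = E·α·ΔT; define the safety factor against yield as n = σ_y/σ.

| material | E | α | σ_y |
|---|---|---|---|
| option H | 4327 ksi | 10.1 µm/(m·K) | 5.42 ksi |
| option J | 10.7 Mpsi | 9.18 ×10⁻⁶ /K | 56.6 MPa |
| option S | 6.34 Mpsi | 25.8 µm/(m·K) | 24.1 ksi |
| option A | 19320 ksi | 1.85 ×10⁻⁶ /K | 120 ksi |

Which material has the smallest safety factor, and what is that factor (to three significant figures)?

Converting E to GPa, α to ×10⁻⁶/K, σ_y to MPa, then σ and n for each:
  option H: E = 29.83, α = 10.1, σ_y = 37.37 → σ = 20.9 MPa, n = 1.79
  option J: E = 73.77, α = 9.18, σ_y = 56.60 → σ = 47.0 MPa, n = 1.20
  option S: E = 43.71, α = 25.8, σ_y = 166.2 → σ = 78.3 MPa, n = 2.12
  option A: E = 133.2, α = 1.85, σ_y = 827.4 → σ = 17.1 MPa, n = 48.4
Option J has the lowest safety factor, n = 1.20.

option J, n = 1.20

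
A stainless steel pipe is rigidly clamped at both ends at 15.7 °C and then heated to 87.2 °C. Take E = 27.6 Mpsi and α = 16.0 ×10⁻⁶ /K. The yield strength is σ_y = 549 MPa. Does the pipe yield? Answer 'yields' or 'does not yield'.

E = 27.6 Mpsi = 190.3 GPa.
ΔT = 71.50 K. Constrained thermal stress σ = E·α·ΔT = 190.3×10³ MPa × 16.0×10⁻⁶ × 71.50 = 218 MPa (compressive).
Compare to σ_y = 549 MPa: σ < σ_y, so it does not yield.

does not yield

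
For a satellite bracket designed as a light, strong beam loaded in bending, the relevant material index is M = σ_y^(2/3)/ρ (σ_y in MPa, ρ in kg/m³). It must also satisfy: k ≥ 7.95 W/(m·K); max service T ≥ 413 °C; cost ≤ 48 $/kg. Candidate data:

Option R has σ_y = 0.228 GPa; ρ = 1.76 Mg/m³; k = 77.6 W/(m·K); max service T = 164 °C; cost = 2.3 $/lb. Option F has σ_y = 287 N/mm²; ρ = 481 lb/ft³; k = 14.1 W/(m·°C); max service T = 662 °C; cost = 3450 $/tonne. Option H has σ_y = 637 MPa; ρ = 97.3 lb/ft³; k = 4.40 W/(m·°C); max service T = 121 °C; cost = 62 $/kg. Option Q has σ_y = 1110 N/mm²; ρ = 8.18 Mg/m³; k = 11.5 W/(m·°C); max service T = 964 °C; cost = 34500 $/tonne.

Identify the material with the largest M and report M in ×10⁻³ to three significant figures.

option Q, M = 13.1×10⁻³

Screen on constraints: k ≥ 7.95 W/(m·K); max service T ≥ 413 °C; cost ≤ 48 $/kg. Survivors: option F, option Q.
Normalizing units and computing the index:
  option F: σ_y = 287.0 MPa, ρ = 7705 kg/m³
  option Q: σ_y = 1110 MPa, ρ = 8180 kg/m³
  option Q: M = 13.1×10⁻³
  option F: M = 5.65×10⁻³
Option Q ranks first.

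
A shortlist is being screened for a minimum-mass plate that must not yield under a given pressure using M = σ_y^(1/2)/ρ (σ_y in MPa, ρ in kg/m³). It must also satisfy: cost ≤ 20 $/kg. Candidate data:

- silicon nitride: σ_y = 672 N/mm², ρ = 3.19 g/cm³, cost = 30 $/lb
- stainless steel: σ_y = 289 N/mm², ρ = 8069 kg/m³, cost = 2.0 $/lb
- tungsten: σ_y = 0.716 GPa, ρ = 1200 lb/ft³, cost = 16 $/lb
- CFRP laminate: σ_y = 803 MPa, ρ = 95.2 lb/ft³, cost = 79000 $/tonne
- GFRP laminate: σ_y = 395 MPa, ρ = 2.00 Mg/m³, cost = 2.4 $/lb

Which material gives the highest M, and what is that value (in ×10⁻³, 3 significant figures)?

Screen on constraints: cost ≤ 20 $/kg. Survivors: stainless steel, GFRP laminate.
Convert each candidate to consistent units, then evaluate M:
  stainless steel: σ_y = 289.0 MPa, ρ = 8069 kg/m³
  GFRP laminate: σ_y = 395.0 MPa, ρ = 2000 kg/m³
  GFRP laminate: M = 9.94×10⁻³
  stainless steel: M = 2.11×10⁻³
The maximum is for GFRP laminate.

GFRP laminate, M = 9.94×10⁻³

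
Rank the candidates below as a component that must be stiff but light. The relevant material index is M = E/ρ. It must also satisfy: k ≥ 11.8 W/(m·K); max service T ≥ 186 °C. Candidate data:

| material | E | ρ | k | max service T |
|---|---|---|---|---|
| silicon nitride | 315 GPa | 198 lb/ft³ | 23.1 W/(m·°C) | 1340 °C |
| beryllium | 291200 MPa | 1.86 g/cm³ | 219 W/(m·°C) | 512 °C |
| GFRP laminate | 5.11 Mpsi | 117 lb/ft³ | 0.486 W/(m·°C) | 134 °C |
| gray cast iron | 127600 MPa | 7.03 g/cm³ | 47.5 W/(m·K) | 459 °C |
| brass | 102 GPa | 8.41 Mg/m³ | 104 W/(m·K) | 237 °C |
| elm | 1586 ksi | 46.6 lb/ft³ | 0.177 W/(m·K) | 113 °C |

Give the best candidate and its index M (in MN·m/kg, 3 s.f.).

beryllium, M = 157 MN·m/kg

Screen on constraints: k ≥ 11.8 W/(m·K); max service T ≥ 186 °C. Survivors: silicon nitride, beryllium, gray cast iron, brass.
In SI units:
  silicon nitride: E = 315.0 GPa, ρ = 3172 kg/m³
  beryllium: E = 291.2 GPa, ρ = 1860 kg/m³
  gray cast iron: E = 127.6 GPa, ρ = 7030 kg/m³
  brass: E = 102.0 GPa, ρ = 8410 kg/m³
  beryllium: M = 157 MN·m/kg
  silicon nitride: M = 99.3 MN·m/kg
  gray cast iron: M = 18.2 MN·m/kg
  brass: M = 12.1 MN·m/kg
Beryllium has the largest M.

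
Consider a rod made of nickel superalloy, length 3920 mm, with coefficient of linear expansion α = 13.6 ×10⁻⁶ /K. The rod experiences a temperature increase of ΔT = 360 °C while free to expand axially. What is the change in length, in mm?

ΔL = α·L₀·ΔT = 13.6×10⁻⁶ × 3920 mm × 360.0 K = 19.2 mm.

19.2 mm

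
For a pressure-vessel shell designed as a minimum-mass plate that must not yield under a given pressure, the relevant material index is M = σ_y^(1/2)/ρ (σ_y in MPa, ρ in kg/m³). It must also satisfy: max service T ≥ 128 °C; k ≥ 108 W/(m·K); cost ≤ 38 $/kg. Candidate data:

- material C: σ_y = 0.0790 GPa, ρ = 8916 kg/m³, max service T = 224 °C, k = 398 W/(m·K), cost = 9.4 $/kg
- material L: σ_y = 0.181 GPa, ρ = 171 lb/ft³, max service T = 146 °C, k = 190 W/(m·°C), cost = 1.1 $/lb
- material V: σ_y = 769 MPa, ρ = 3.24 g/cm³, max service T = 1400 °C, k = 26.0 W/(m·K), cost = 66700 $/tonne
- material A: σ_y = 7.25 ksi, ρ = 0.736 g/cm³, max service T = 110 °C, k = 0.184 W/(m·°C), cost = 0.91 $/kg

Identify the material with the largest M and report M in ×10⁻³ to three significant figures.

Screen on constraints: max service T ≥ 128 °C; k ≥ 108 W/(m·K); cost ≤ 38 $/kg. Survivors: material C, material L.
Putting every candidate on a common basis:
  material C: σ_y = 79.00 MPa, ρ = 8916 kg/m³
  material L: σ_y = 181.0 MPa, ρ = 2739 kg/m³
  material L: M = 4.91×10⁻³
  material C: M = 0.997×10⁻³
The maximum is for material L.

material L, M = 4.91×10⁻³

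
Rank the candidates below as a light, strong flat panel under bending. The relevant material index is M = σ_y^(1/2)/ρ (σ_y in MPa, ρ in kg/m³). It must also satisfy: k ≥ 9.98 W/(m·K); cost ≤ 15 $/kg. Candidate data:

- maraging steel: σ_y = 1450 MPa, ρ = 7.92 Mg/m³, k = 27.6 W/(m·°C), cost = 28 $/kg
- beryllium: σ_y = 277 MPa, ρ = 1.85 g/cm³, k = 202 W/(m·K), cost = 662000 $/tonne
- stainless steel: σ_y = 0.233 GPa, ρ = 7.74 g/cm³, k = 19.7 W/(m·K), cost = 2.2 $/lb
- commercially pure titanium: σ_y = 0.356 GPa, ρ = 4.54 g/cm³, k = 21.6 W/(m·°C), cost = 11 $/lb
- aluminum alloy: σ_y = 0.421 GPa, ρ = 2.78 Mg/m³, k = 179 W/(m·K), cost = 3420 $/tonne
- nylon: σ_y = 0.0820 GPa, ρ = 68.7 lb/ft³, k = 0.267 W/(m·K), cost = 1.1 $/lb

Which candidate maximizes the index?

aluminum alloy

Screen on constraints: k ≥ 9.98 W/(m·K); cost ≤ 15 $/kg. Survivors: stainless steel, aluminum alloy.
In SI units:
  stainless steel: σ_y = 233.0 MPa, ρ = 7740 kg/m³
  aluminum alloy: σ_y = 421.0 MPa, ρ = 2780 kg/m³
  aluminum alloy: M = 7.38×10⁻³
  stainless steel: M = 1.97×10⁻³
Aluminum alloy ranks first.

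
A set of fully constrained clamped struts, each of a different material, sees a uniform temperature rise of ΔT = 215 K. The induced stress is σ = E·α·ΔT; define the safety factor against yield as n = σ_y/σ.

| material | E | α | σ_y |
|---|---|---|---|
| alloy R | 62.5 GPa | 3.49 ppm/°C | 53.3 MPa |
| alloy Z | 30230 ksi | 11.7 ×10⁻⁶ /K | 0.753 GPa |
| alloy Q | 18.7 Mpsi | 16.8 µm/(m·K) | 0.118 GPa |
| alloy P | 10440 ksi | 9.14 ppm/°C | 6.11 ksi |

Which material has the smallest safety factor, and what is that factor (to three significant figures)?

alloy Q, n = 0.253

In consistent units (E in GPa, α in ×10⁻⁶/K, σ_y in MPa):
  alloy R: E = 62.50, α = 3.49, σ_y = 53.30 → σ = 46.9 MPa, n = 1.14
  alloy Z: E = 208.4, α = 11.7, σ_y = 753.0 → σ = 524 MPa, n = 1.44
  alloy Q: E = 128.9, α = 16.8, σ_y = 118.0 → σ = 466 MPa, n = 0.253
  alloy P: E = 71.98, α = 9.14, σ_y = 42.13 → σ = 141 MPa, n = 0.298
Alloy Q has the lowest safety factor, n = 0.253.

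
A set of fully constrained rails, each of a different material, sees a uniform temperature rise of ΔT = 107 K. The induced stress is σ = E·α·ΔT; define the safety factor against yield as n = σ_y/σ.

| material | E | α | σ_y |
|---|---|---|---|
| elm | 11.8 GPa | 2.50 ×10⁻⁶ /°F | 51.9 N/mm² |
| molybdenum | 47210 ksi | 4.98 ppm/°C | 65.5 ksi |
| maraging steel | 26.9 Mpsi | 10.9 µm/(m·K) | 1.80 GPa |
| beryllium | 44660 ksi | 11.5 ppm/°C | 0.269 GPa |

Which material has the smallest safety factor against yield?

With everything in SI (GPa, ×10⁻⁶/K, MPa):
  elm: E = 11.80, α = 4.50, σ_y = 51.90 → σ = 5.68 MPa, n = 9.13
  molybdenum: E = 325.5, α = 4.98, σ_y = 451.6 → σ = 173 MPa, n = 2.60
  maraging steel: E = 185.5, α = 10.9, σ_y = 1800 → σ = 216 MPa, n = 8.32
  beryllium: E = 307.9, α = 11.5, σ_y = 269.0 → σ = 379 MPa, n = 0.710
The minimum is beryllium at n = 0.710.

beryllium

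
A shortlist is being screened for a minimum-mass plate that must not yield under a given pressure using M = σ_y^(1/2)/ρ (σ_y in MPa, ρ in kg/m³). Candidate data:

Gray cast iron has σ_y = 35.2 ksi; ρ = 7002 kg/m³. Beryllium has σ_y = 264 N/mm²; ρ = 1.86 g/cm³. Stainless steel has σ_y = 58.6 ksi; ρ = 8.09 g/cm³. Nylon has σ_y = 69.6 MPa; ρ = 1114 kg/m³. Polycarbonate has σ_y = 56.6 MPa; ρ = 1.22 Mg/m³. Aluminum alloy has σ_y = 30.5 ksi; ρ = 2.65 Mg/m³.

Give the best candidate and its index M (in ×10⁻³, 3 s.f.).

After converting to SI:
  gray cast iron: σ_y = 242.7 MPa, ρ = 7002 kg/m³
  beryllium: σ_y = 264.0 MPa, ρ = 1860 kg/m³
  stainless steel: σ_y = 404.0 MPa, ρ = 8090 kg/m³
  nylon: σ_y = 69.60 MPa, ρ = 1114 kg/m³
  polycarbonate: σ_y = 56.60 MPa, ρ = 1220 kg/m³
  aluminum alloy: σ_y = 210.3 MPa, ρ = 2650 kg/m³
  beryllium: M = 8.74×10⁻³
  nylon: M = 7.49×10⁻³
  polycarbonate: M = 6.17×10⁻³
  aluminum alloy: M = 5.47×10⁻³
  stainless steel: M = 2.48×10⁻³
  gray cast iron: M = 2.22×10⁻³
The maximum is for beryllium.

beryllium, M = 8.74×10⁻³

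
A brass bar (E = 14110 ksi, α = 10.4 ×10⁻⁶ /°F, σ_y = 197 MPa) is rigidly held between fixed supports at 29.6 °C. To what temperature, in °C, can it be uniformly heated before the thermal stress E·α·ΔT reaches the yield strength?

E = 14110 ksi = 97.29 GPa.
α = 10.4×10⁻⁶/°F × 9/5 = 18.7×10⁻⁶/K.
E·α·ΔT = 197.0 MPa ⇒ ΔT = 197.0 / (97.29×10³ × 18.7×10⁻⁶) = 108.2 K.
T = 29.6 + 108.2 = 137.8 °C.

138 °C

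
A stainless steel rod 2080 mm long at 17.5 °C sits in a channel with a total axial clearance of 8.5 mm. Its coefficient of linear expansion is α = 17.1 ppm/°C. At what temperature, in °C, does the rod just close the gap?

256 °C

α·L₀·ΔT = 8.5 mm ⇒ ΔT = 8.5 / (17.1×10⁻⁶ × 2080.0) = 239.0 K.
T = 17.5 + 239.0 = 256.5 °C.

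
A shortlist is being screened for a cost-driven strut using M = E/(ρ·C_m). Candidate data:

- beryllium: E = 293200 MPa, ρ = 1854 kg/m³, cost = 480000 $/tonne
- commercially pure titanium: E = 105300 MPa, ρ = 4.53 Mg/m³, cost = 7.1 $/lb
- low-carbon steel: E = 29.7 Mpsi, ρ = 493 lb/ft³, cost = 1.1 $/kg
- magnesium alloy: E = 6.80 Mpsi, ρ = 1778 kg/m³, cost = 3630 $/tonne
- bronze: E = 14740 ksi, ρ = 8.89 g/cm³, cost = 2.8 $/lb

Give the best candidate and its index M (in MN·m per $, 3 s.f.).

In SI units:
  beryllium: E = 293.2 GPa, ρ = 1854 kg/m³, cost = 480.0 $/kg
  commercially pure titanium: E = 105.3 GPa, ρ = 4530 kg/m³, cost = 15.65 $/kg
  low-carbon steel: E = 204.8 GPa, ρ = 7897 kg/m³, cost = 1.100 $/kg
  magnesium alloy: E = 46.88 GPa, ρ = 1778 kg/m³, cost = 3.630 $/kg
  bronze: E = 101.6 GPa, ρ = 8890 kg/m³, cost = 6.173 $/kg
  low-carbon steel: M = 23.6 MN·m per $
  magnesium alloy: M = 7.26 MN·m per $
  bronze: M = 1.85 MN·m per $
  commercially pure titanium: M = 1.49 MN·m per $
  beryllium: M = 0.329 MN·m per $
The maximum is for low-carbon steel.

low-carbon steel, M = 23.6 MN·m per $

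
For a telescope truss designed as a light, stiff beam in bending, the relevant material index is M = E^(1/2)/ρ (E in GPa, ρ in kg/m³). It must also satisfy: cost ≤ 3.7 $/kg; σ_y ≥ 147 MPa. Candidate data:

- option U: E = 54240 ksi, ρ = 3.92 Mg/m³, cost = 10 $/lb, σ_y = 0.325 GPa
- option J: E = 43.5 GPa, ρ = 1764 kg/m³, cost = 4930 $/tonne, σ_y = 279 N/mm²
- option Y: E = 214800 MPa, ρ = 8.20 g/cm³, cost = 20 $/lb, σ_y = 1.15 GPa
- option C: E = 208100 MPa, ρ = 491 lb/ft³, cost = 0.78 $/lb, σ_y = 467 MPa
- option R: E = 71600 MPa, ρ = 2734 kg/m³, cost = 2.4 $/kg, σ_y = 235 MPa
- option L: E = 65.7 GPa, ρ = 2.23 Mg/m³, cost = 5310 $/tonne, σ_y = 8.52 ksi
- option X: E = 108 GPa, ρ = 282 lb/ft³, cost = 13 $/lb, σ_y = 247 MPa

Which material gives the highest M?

Screen on constraints: cost ≤ 3.7 $/kg; σ_y ≥ 147 MPa. Survivors: option C, option R.
Convert each candidate to consistent units, then evaluate M:
  option C: E = 208.1 GPa, ρ = 7865 kg/m³
  option R: E = 71.60 GPa, ρ = 2734 kg/m³
  option R: M = 3.09×10⁻³
  option C: M = 1.83×10⁻³
Highest index: option R.

option R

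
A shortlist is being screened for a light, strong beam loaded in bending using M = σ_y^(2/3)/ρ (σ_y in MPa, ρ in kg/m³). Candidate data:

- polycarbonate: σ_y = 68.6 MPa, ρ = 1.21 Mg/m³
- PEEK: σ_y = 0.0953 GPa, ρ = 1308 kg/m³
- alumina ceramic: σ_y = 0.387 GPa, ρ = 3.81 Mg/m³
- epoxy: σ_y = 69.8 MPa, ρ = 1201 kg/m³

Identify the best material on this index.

PEEK

After converting to SI:
  polycarbonate: σ_y = 68.60 MPa, ρ = 1210 kg/m³
  PEEK: σ_y = 95.30 MPa, ρ = 1308 kg/m³
  alumina ceramic: σ_y = 387.0 MPa, ρ = 3810 kg/m³
  epoxy: σ_y = 69.80 MPa, ρ = 1201 kg/m³
  PEEK: M = 16.0×10⁻³
  epoxy: M = 14.1×10⁻³
  alumina ceramic: M = 13.9×10⁻³
  polycarbonate: M = 13.8×10⁻³
PEEK has the largest M.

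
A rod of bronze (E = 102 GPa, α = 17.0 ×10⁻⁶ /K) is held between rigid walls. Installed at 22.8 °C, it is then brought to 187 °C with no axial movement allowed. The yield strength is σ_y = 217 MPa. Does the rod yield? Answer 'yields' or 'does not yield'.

ΔT = 164.2 K. Constrained thermal stress σ = E·α·ΔT = 102.0×10³ MPa × 17.0×10⁻⁶ × 164.2 = 285 MPa (compressive).
Compare to σ_y = 217 MPa: σ ≥ σ_y, so it yields.

yields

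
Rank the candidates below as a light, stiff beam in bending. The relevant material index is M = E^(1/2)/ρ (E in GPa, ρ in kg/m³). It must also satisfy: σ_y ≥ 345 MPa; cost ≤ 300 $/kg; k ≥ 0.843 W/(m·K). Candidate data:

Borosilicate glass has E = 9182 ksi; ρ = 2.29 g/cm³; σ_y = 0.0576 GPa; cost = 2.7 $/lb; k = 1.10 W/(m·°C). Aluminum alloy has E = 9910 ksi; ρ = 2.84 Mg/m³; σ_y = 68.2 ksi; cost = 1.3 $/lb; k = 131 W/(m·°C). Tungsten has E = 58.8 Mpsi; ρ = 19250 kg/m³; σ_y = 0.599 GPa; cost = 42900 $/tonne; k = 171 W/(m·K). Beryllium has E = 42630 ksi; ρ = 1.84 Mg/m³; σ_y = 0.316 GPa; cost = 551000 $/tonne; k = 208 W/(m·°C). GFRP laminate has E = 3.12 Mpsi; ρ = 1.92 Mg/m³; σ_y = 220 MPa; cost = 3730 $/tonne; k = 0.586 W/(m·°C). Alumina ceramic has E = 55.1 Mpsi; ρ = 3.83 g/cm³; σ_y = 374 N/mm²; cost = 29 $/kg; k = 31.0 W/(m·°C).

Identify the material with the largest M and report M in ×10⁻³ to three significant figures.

Screen on constraints: σ_y ≥ 345 MPa; cost ≤ 300 $/kg; k ≥ 0.843 W/(m·K). Survivors: aluminum alloy, tungsten, alumina ceramic.
After converting to SI:
  aluminum alloy: E = 68.33 GPa, ρ = 2840 kg/m³
  tungsten: E = 405.4 GPa, ρ = 19250 kg/m³
  alumina ceramic: E = 379.9 GPa, ρ = 3830 kg/m³
  alumina ceramic: M = 5.09×10⁻³
  aluminum alloy: M = 2.91×10⁻³
  tungsten: M = 1.05×10⁻³
Alumina ceramic ranks first.

alumina ceramic, M = 5.09×10⁻³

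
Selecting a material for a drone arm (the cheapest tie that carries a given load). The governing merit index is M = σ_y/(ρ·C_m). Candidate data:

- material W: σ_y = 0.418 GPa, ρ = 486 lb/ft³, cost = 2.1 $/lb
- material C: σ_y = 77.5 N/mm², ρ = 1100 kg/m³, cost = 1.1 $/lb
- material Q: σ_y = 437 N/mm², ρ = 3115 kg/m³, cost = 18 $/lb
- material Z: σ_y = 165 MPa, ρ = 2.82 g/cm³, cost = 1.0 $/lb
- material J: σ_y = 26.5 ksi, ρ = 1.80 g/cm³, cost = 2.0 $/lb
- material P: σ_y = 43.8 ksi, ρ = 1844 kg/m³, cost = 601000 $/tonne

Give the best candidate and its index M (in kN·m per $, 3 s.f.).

material C, M = 29.1 kN·m per $

Convert each candidate to consistent units, then evaluate M:
  material W: σ_y = 418.0 MPa, ρ = 7785 kg/m³, cost = 4.630 $/kg
  material C: σ_y = 77.50 MPa, ρ = 1100 kg/m³, cost = 2.425 $/kg
  material Q: σ_y = 437.0 MPa, ρ = 3115 kg/m³, cost = 39.68 $/kg
  material Z: σ_y = 165.0 MPa, ρ = 2820 kg/m³, cost = 2.205 $/kg
  material J: σ_y = 182.7 MPa, ρ = 1800 kg/m³, cost = 4.409 $/kg
  material P: σ_y = 302.0 MPa, ρ = 1844 kg/m³, cost = 601.0 $/kg
  material C: M = 29.1 kN·m per $
  material Z: M = 26.5 kN·m per $
  material J: M = 23.0 kN·m per $
  material W: M = 11.6 kN·m per $
  material Q: M = 3.54 kN·m per $
  material P: M = 0.272 kN·m per $
The maximum is for material C.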